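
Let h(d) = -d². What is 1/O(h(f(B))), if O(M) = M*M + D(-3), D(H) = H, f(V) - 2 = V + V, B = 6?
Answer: 1/38413 ≈ 2.6033e-5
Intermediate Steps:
f(V) = 2 + 2*V (f(V) = 2 + (V + V) = 2 + 2*V)
O(M) = -3 + M² (O(M) = M*M - 3 = M² - 3 = -3 + M²)
1/O(h(f(B))) = 1/(-3 + (-(2 + 2*6)²)²) = 1/(-3 + (-(2 + 12)²)²) = 1/(-3 + (-1*14²)²) = 1/(-3 + (-1*196)²) = 1/(-3 + (-196)²) = 1/(-3 + 38416) = 1/38413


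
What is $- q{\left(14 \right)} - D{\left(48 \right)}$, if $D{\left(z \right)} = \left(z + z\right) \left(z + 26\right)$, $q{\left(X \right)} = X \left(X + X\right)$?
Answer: $-7496$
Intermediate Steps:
$q{\left(X \right)} = 2 X^{2}$ ($q{\left(X \right)} = X 2 X = 2 X^{2}$)
$D{\left(z \right)} = 2 z \left(26 + z\right)$
$- q{\left(14 \right)} - D{\left(48 \right)} = - 2 \cdot 14^{2} - 2 \cdot 48 \left(26 + 48\right) = - 2 \cdot 196 - 2 \cdot 48 \cdot 74 = \left(-1\right) 392 - 7104 = -392 - 7104 = -7496$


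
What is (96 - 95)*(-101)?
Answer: -101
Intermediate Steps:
(96 - 95)*(-101) = 1*(-101) = -101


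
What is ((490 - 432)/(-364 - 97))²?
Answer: 3364/212521 ≈ 0.015829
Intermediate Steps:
((490 - 432)/(-364 - 97))² = (58/(-461))² = (58*(-1/461))² = (-58/461)² = 3364/212521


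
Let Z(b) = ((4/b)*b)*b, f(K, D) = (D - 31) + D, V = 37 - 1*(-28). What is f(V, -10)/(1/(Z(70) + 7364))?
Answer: -389844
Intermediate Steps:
V = 65 (V = 37 + 28 = 65)
f(K, D) = -31 + 2*D (f(K, D) = (-31 + D) + D = -31 + 2*D)
Z(b) = 4*b
f(V, -10)/(1/(Z(70) + 7364)) = (-31 + 2*(-10))/(1/(4*70 + 7364)) = (-31 - 20)/(1/(280 + 7364)) = -51/(1/7644) = -51/1/7644 = -51*7644 = -389844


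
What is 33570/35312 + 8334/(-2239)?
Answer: -109563489/39531784 ≈ -2.7715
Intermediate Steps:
33570/35312 + 8334/(-2239) = 33570*(1/35312) + 8334*(-1/2239) = 16785/17656 - 8334/2239 = -109563489/39531784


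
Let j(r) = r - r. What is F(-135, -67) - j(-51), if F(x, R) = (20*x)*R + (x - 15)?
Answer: 180750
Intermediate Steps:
j(r) = 0
F(x, R) = -15 + x + 20*R*x (F(x, R) = 20*R*x + (-15 + x) = -15 + x + 20*R*x)
F(-135, -67) - j(-51) = (-15 - 135 + 20*(-67)*(-135)) - 1*0 = (-15 - 135 + 180900) + 0 = 180750 + 0 = 180750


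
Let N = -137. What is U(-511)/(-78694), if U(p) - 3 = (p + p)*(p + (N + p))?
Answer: -1184501/78694 ≈ -15.052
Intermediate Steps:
U(p) = 3 + 2*p*(-137 + 2*p) (U(p) = 3 + (p + p)*(p + (-137 + p)) = 3 + (2*p)*(-137 + 2*p) = 3 + 2*p*(-137 + 2*p))
U(-511)/(-78694) = (3 - 274*(-511) + 4*(-511)**2)/(-78694) = (3 + 140014 + 4*261121)*(-1/78694) = (3 + 140014 + 1044484)*(-1/78694) = 1184501*(-1/78694) = -1184501/78694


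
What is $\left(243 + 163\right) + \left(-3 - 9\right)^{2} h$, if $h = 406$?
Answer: $58870$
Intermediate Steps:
$\left(243 + 163\right) + \left(-3 - 9\right)^{2} h = \left(243 + 163\right) + \left(-3 - 9\right)^{2} \cdot 406 = 406 + \left(-12\right)^{2} \cdot 406 = 406 + 144 \cdot 406 = 406 + 58464 = 58870$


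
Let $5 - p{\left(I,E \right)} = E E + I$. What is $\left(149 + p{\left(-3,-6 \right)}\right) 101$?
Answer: $12221$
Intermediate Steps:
$p{\left(I,E \right)} = 5 - I - E^{2}$ ($p{\left(I,E \right)} = 5 - \left(E E + I\right) = 5 - \left(E^{2} + I\right) = 5 - \left(I + E^{2}\right) = 5 - I - E^{2}$)
$\left(149 + p{\left(-3,-6 \right)}\right) 101 = \left(149 - 28\right) 101 = 121 \cdot 101 = 12221$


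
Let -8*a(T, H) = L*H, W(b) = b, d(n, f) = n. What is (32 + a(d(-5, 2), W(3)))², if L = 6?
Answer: 14161/16 ≈ 885.06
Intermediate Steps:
a(T, H) = -3*H/4
(32 + a(d(-5, 2), W(3)))² = (32 - ¾*3)² = (32 - 9/4)² = (119/4)² = 14161/16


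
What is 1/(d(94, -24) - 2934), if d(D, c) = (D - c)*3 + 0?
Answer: -1/2580 ≈ -0.00038760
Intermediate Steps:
d(D, c) = -3*c + 3*D (d(D, c) = (-3*c + 3*D) + 0 = -3*c + 3*D)
1/(d(94, -24) - 2934) = 1/((-3*(-24) + 3*94) - 2934) = 1/((72 + 282) - 2934) = 1/(354 - 2934) = 1/(-2580) = -1/2580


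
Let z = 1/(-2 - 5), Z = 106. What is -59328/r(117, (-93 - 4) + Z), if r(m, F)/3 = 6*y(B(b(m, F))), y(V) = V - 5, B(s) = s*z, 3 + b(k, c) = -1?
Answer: 23072/31 ≈ 744.26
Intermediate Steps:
b(k, c) = -4 (b(k, c) = -3 - 1 = -4)
z = -1/7 (z = 1/(-7) = -1/7 ≈ -0.14286)
B(s) = -s/7 (B(s) = s*(-1/7) = -s/7)
y(V) = -5 + V
r(m, F) = -558/7 (r(m, F) = 3*(6*(-5 - 1/7*(-4))) = 3*(6*(-5 + 4/7)) = 3*(6*(-31/7)) = 3*(-186/7) = -558/7)
-59328/r(117, (-93 - 4) + Z) = -59328/(-558/7) = -59328*(-7/558) = 23072/31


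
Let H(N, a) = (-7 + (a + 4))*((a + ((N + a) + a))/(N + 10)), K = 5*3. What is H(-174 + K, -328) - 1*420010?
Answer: -62959823/149 ≈ -4.2255e+5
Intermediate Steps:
K = 15
H(N, a) = (-3 + a)*(N + 3*a)/(10 + N) (H(N, a) = (-7 + (4 + a))*((a + (N + 2*a))/(10 + N)) = (-3 + a)*((N + 3*a)/(10 + N)) = (-3 + a)*(N + 3*a)/(10 + N))
H(-174 + K, -328) - 1*420010 = (-9*(-328) - 3*(-174 + 15) + 3*(-328)² + (-174 + 15)*(-328))/(10 + (-174 + 15)) - 1*420010 = (2952 - 3*(-159) + 3*107584 - 159*(-328))/(10 - 159) - 420010 = (2952 + 477 + 322752 + 52152)/(-149) - 420010 = -1/149*378333 - 420010 = -378333/149 - 420010 = -62959823/149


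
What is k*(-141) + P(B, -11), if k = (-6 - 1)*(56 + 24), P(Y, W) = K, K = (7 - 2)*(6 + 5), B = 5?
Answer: 79015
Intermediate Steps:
K = 55 (K = 5*11 = 55)
P(Y, W) = 55
k = -560 (k = -7*80 = -560)
k*(-141) + P(B, -11) = -560*(-141) + 55 = 78960 + 55 = 79015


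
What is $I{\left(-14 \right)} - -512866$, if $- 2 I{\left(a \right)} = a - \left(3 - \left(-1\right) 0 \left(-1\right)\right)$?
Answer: $\frac{1025749}{2} \approx 5.1287 \cdot 10^{5}$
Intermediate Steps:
$I{\left(a \right)} = \frac{3}{2} - \frac{a}{2}$ ($I{\left(a \right)} = - \frac{a - \left(3 - \left(-1\right) 0 \left(-1\right)\right)}{2} = - \frac{a + \left(-3 + 0 \left(-1\right)\right)}{2} = - \frac{a + \left(-3 + 0\right)}{2} = - \frac{a - 3}{2} = - \frac{-3 + a}{2} = \frac{3}{2} - \frac{a}{2}$)
$I{\left(-14 \right)} - -512866 = \left(\frac{3}{2} - -7\right) - -512866 = \left(\frac{3}{2} + 7\right) + 512866 = \frac{17}{2} + 512866 = \frac{1025749}{2}$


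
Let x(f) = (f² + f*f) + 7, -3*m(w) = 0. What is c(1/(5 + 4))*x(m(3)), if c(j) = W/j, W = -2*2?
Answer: -252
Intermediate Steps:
m(w) = 0 (m(w) = -⅓*0 = 0)
W = -4
x(f) = 7 + 2*f² (x(f) = (f² + f²) + 7 = 2*f² + 7 = 7 + 2*f²)
c(j) = -4/j
c(1/(5 + 4))*x(m(3)) = (-4/(1/(5 + 4)))*(7 + 2*0²) = (-4/(1/9))*(7 + 2*0) = (-4/⅑)*(7 + 0) = -4*9*7 = -36*7 = -252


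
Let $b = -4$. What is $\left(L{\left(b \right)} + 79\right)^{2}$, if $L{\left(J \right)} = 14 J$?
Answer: $529$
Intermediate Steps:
$\left(L{\left(b \right)} + 79\right)^{2} = \left(14 \left(-4\right) + 79\right)^{2} = \left(-56 + 79\right)^{2} = 23^{2} = 529$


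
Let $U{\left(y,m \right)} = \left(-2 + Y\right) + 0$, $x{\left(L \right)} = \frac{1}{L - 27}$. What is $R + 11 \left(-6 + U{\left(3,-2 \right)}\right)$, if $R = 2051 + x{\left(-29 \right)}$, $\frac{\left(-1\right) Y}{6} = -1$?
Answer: $\frac{113623}{56} \approx 2029.0$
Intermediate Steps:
$Y = 6$ ($Y = \left(-6\right) \left(-1\right) = 6$)
$x{\left(L \right)} = \frac{1}{-27 + L}$
$U{\left(y,m \right)} = 4$ ($U{\left(y,m \right)} = \left(-2 + 6\right) + 0 = 4 + 0 = 4$)
$R = \frac{114855}{56}$ ($R = 2051 + \frac{1}{-27 - 29} = 2051 + \frac{1}{-56} = 2051 - \frac{1}{56} = \frac{114855}{56} \approx 2051.0$)
$R + 11 \left(-6 + U{\left(3,-2 \right)}\right) = \frac{114855}{56} + 11 \left(-6 + 4\right) = \frac{114855}{56} + 11 \left(-2\right) = \frac{114855}{56} - 22 = \frac{113623}{56}$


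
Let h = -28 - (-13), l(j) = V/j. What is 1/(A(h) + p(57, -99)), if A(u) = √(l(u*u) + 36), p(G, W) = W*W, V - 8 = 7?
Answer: 147015/1440893474 - √8115/1440893474 ≈ 0.00010197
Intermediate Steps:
V = 15 (V = 8 + 7 = 15)
l(j) = 15/j
p(G, W) = W²
h = -15 (h = -28 - 1*(-13) = -28 + 13 = -15)
A(u) = √(36 + 15/u²) (A(u) = √(15/((u*u)) + 36) = √(15/(u²) + 36) = √(15/u² + 36) = √(36 + 15/u²))
1/(A(h) + p(57, -99)) = 1/(√(36 + 15/(-15)²) + (-99)²) = 1/(√(36 + 15*(1/225)) + 9801) = 1/(√(36 + 1/15) + 9801) = 1/(√(541/15) + 9801) = 1/(√8115/15 + 9801) = 1/(9801 + √8115/15)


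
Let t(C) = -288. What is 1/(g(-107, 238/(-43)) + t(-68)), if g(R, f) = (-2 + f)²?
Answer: -1849/427536 ≈ -0.0043248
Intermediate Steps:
1/(g(-107, 238/(-43)) + t(-68)) = 1/((-2 + 238/(-43))² - 288) = 1/((-2 + 238*(-1/43))² - 288) = 1/((-2 - 238/43)² - 288) = 1/((-324/43)² - 288) = 1/(104976/1849 - 288) = 1/(-427536/1849) = -1849/427536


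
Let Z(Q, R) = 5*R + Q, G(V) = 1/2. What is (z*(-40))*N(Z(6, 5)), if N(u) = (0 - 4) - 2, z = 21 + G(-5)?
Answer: 5160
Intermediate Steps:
G(V) = ½
Z(Q, R) = Q + 5*R
z = 43/2 (z = 21 + ½ = 43/2 ≈ 21.500)
N(u) = -6 (N(u) = -4 - 2 = -6)
(z*(-40))*N(Z(6, 5)) = ((43/2)*(-40))*(-6) = -860*(-6) = 5160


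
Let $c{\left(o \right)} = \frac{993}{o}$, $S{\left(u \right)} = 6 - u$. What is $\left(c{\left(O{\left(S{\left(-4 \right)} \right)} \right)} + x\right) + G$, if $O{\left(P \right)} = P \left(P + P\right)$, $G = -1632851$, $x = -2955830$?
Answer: $- \frac{917735207}{200} \approx -4.5887 \cdot 10^{6}$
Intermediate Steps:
$O{\left(P \right)} = 2 P^{2}$ ($O{\left(P \right)} = P 2 P = 2 P^{2}$)
$\left(c{\left(O{\left(S{\left(-4 \right)} \right)} \right)} + x\right) + G = \left(\frac{993}{2 \left(6 - -4\right)^{2}} - 2955830\right) - 1632851 = \left(\frac{993}{2 \left(6 + 4\right)^{2}} - 2955830\right) - 1632851 = \left(\frac{993}{2 \cdot 10^{2}} - 2955830\right) - 1632851 = \left(\frac{993}{2 \cdot 100} - 2955830\right) - 1632851 = \left(\frac{993}{200} - 2955830\right) - 1632851 = - \frac{591165007}{200} - 1632851 = - \frac{917735207}{200}$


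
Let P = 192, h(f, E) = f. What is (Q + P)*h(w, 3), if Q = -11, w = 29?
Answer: 5249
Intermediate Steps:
(Q + P)*h(w, 3) = (-11 + 192)*29 = 181*29 = 5249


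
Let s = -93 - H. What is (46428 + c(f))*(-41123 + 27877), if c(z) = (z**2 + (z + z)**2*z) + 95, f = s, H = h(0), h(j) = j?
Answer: 41887242976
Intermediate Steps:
H = 0
s = -93 (s = -93 - 1*0 = -93 + 0 = -93)
f = -93
c(z) = 95 + z**2 + 4*z**3 (c(z) = (z**2 + (2*z)**2*z) + 95 = (z**2 + (4*z**2)*z) + 95 = (z**2 + 4*z**3) + 95 = 95 + z**2 + 4*z**3)
(46428 + c(f))*(-41123 + 27877) = (46428 + (95 + (-93)**2 + 4*(-93)**3))*(-41123 + 27877) = (46428 + (95 + 8649 + 4*(-804357)))*(-13246) = (46428 + (95 + 8649 - 3217428))*(-13246) = (46428 - 3208684)*(-13246) = -3162256*(-13246) = 41887242976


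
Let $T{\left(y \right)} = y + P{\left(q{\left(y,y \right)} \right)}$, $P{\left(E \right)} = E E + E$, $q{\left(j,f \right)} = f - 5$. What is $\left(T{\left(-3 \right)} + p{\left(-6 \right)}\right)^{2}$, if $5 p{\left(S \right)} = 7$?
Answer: $\frac{73984}{25} \approx 2959.4$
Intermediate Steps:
$p{\left(S \right)} = \frac{7}{5}$ ($p{\left(S \right)} = \frac{1}{5} \cdot 7 = \frac{7}{5}$)
$q{\left(j,f \right)} = -5 + f$ ($q{\left(j,f \right)} = f - 5 = -5 + f$)
$P{\left(E \right)} = E + E^{2}$ ($P{\left(E \right)} = E^{2} + E = E + E^{2}$)
$T{\left(y \right)} = y + \left(-5 + y\right) \left(-4 + y\right)$ ($T{\left(y \right)} = y + \left(-5 + y\right) \left(1 + \left(-5 + y\right)\right) = y + \left(-5 + y\right) \left(-4 + y\right)$)
$\left(T{\left(-3 \right)} + p{\left(-6 \right)}\right)^{2} = \left(\left(-3 + \left(-5 - 3\right) \left(-4 - 3\right)\right) + \frac{7}{5}\right)^{2} = \left(\left(-3 - -56\right) + \frac{7}{5}\right)^{2} = \left(\left(-3 + 56\right) + \frac{7}{5}\right)^{2} = \left(53 + \frac{7}{5}\right)^{2} = \left(\frac{272}{5}\right)^{2} = \frac{73984}{25}$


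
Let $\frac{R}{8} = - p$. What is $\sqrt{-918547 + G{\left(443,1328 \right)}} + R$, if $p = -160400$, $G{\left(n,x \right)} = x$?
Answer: $1283200 + i \sqrt{917219} \approx 1.2832 \cdot 10^{6} + 957.72 i$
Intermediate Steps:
$R = 1283200$ ($R = 8 \left(\left(-1\right) \left(-160400\right)\right) = 8 \cdot 160400 = 1283200$)
$\sqrt{-918547 + G{\left(443,1328 \right)}} + R = \sqrt{-918547 + 1328} + 1283200 = \sqrt{-917219} + 1283200 = i \sqrt{917219} + 1283200 = 1283200 + i \sqrt{917219}$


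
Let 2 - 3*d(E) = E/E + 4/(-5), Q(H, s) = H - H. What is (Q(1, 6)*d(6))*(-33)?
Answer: 0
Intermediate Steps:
Q(H, s) = 0
d(E) = ⅗ (d(E) = ⅔ - (E/E + 4/(-5))/3 = ⅔ - (1 + 4*(-⅕))/3 = ⅔ - (1 - ⅘)/3 = ⅔ - ⅓*⅕ = ⅔ - 1/15 = ⅗)
(Q(1, 6)*d(6))*(-33) = (0*(⅗))*(-33) = 0*(-33) = 0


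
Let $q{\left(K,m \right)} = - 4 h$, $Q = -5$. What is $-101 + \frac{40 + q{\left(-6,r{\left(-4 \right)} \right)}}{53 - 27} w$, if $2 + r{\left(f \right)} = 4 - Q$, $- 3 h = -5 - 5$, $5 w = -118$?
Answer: $- \frac{4883}{39} \approx -125.21$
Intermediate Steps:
$w = - \frac{118}{5}$ ($w = \frac{1}{5} \left(-118\right) = - \frac{118}{5} \approx -23.6$)
$h = \frac{10}{3}$ ($h = - \frac{-5 - 5}{3} = \left(- \frac{1}{3}\right) \left(-10\right) = \frac{10}{3} \approx 3.3333$)
$r{\left(f \right)} = 7$ ($r{\left(f \right)} = -2 + \left(4 - -5\right) = -2 + \left(4 + 5\right) = -2 + 9 = 7$)
$q{\left(K,m \right)} = - \frac{40}{3}$ ($q{\left(K,m \right)} = \left(-4\right) \frac{10}{3} = - \frac{40}{3}$)
$-101 + \frac{40 + q{\left(-6,r{\left(-4 \right)} \right)}}{53 - 27} w = -101 + \frac{40 - \frac{40}{3}}{53 - 27} \left(- \frac{118}{5}\right) = -101 + \frac{80}{3 \cdot 26} \left(- \frac{118}{5}\right) = -101 + \frac{80}{3} \cdot \frac{1}{26} \left(- \frac{118}{5}\right) = -101 + \frac{40}{39} \left(- \frac{118}{5}\right) = -101 - \frac{944}{39} = - \frac{4883}{39}$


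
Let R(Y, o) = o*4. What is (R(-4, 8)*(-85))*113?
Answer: -307360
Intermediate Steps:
R(Y, o) = 4*o
(R(-4, 8)*(-85))*113 = ((4*8)*(-85))*113 = (32*(-85))*113 = -2720*113 = -307360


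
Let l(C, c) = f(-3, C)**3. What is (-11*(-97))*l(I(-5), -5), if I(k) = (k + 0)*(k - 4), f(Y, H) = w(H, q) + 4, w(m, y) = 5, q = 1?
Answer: 777843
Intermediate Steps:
f(Y, H) = 9 (f(Y, H) = 5 + 4 = 9)
I(k) = k*(-4 + k)
l(C, c) = 729 (l(C, c) = 9**3 = 729)
(-11*(-97))*l(I(-5), -5) = -11*(-97)*729 = 1067*729 = 777843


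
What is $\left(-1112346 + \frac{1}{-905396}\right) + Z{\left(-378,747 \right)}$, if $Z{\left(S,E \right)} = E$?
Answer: $- \frac{1006437288205}{905396} \approx -1.1116 \cdot 10^{6}$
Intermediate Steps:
$\left(-1112346 + \frac{1}{-905396}\right) + Z{\left(-378,747 \right)} = \left(-1112346 + \frac{1}{-905396}\right) + 747 = \left(-1112346 - \frac{1}{905396}\right) + 747 = - \frac{1007113619017}{905396} + 747 = - \frac{1006437288205}{905396}$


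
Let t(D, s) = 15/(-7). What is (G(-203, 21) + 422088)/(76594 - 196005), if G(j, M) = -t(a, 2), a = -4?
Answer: -2954631/835877 ≈ -3.5348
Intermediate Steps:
t(D, s) = -15/7 (t(D, s) = 15*(-1/7) = -15/7)
G(j, M) = 15/7 (G(j, M) = -1*(-15/7) = 15/7)
(G(-203, 21) + 422088)/(76594 - 196005) = (15/7 + 422088)/(76594 - 196005) = (2954631/7)/(-119411) = (2954631/7)*(-1/119411) = -2954631/835877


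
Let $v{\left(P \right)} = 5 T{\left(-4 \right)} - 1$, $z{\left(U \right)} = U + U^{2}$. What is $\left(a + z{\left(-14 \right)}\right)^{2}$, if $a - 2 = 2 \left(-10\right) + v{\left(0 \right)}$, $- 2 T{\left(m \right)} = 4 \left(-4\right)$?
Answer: $41209$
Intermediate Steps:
$T{\left(m \right)} = 8$ ($T{\left(m \right)} = - \frac{4 \left(-4\right)}{2} = \left(- \frac{1}{2}\right) \left(-16\right) = 8$)
$v{\left(P \right)} = 39$ ($v{\left(P \right)} = 5 \cdot 8 - 1 = 40 - 1 = 39$)
$a = 21$ ($a = 2 + \left(2 \left(-10\right) + 39\right) = 2 + \left(-20 + 39\right) = 2 + 19 = 21$)
$\left(a + z{\left(-14 \right)}\right)^{2} = \left(21 - 14 \left(1 - 14\right)\right)^{2} = \left(21 - -182\right)^{2} = \left(21 + 182\right)^{2} = 203^{2} = 41209$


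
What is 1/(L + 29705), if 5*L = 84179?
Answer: 5/232704 ≈ 2.1487e-5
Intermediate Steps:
L = 84179/5 (L = (⅕)*84179 = 84179/5 ≈ 16836.)
1/(L + 29705) = 1/(84179/5 + 29705) = 1/(232704/5) = 5/232704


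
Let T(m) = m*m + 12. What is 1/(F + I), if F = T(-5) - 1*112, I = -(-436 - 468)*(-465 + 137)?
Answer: -1/296587 ≈ -3.3717e-6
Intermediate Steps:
T(m) = 12 + m² (T(m) = m² + 12 = 12 + m²)
I = -296512 (I = -(-904)*(-328) = -1*296512 = -296512)
F = -75 (F = (12 + (-5)²) - 1*112 = (12 + 25) - 112 = 37 - 112 = -75)
1/(F + I) = 1/(-75 - 296512) = 1/(-296587) = -1/296587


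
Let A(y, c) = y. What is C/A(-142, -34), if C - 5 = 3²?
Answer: -7/71 ≈ -0.098592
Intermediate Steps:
C = 14 (C = 5 + 3² = 5 + 9 = 14)
C/A(-142, -34) = 14/(-142) = 14*(-1/142) = -7/71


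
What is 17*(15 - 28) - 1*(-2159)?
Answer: 1938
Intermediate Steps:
17*(15 - 28) - 1*(-2159) = 17*(-13) + 2159 = -221 + 2159 = 1938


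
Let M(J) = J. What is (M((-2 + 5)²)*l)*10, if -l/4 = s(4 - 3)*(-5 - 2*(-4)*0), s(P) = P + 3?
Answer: 7200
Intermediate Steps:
s(P) = 3 + P
l = 80 (l = -4*(3 + (4 - 3))*(-5 - 2*(-4)*0) = -4*(3 + 1)*(-5 + 8*0) = -16*(-5 + 0) = -16*(-5) = -4*(-20) = 80)
(M((-2 + 5)²)*l)*10 = ((-2 + 5)²*80)*10 = (3²*80)*10 = (9*80)*10 = 720*10 = 7200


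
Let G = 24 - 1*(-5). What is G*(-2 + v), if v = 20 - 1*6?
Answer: 348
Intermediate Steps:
v = 14 (v = 20 - 6 = 14)
G = 29 (G = 24 + 5 = 29)
G*(-2 + v) = 29*(-2 + 14) = 29*12 = 348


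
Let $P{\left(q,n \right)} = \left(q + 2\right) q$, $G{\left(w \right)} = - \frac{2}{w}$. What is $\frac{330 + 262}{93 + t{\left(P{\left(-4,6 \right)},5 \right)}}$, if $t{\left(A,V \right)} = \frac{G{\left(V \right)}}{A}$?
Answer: $\frac{11840}{1859} \approx 6.369$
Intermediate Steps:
$P{\left(q,n \right)} = q \left(2 + q\right)$ ($P{\left(q,n \right)} = \left(2 + q\right) q = q \left(2 + q\right)$)
$t{\left(A,V \right)} = - \frac{2}{A V}$ ($t{\left(A,V \right)} = \frac{\left(-2\right) \frac{1}{V}}{A} = - \frac{2}{A V}$)
$\frac{330 + 262}{93 + t{\left(P{\left(-4,6 \right)},5 \right)}} = \frac{330 + 262}{93 - \frac{2}{- 4 \left(2 - 4\right) 5}} = \frac{592}{93 - 2 \frac{1}{\left(-4\right) \left(-2\right)} \frac{1}{5}} = \frac{592}{93 - 2 \cdot \frac{1}{8} \cdot \frac{1}{5}} = \frac{592}{93 - \frac{1}{4} \cdot \frac{1}{5}} = \frac{592}{93 - \frac{1}{20}} = \frac{592}{\frac{1859}{20}} = 592 \cdot \frac{20}{1859} = \frac{11840}{1859}$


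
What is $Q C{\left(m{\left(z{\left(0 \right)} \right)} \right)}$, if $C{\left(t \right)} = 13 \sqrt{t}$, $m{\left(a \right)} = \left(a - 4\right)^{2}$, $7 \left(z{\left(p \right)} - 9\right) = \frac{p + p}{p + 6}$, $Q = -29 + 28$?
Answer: $-65$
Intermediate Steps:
$Q = -1$
$z{\left(p \right)} = 9 + \frac{2 p}{7 \left(6 + p\right)}$ ($z{\left(p \right)} = 9 + \frac{\left(p + p\right) \frac{1}{p + 6}}{7} = 9 + \frac{2 p \frac{1}{6 + p}}{7} = 9 + \frac{2 p}{7 \left(6 + p\right)}$)
$m{\left(a \right)} = \left(-4 + a\right)^{2}$
$Q C{\left(m{\left(z{\left(0 \right)} \right)} \right)} = - 13 \sqrt{\left(-4 + \frac{378 + 65 \cdot 0}{7 \left(6 + 0\right)}\right)^{2}} = - 13 \sqrt{\left(-4 + \frac{378 + 0}{7 \cdot 6}\right)^{2}} = - 13 \sqrt{\left(-4 + \frac{1}{7} \cdot \frac{1}{6} \cdot 378\right)^{2}} = - 13 \sqrt{\left(-4 + 9\right)^{2}} = - 13 \sqrt{5^{2}} = - 13 \sqrt{25} = - 13 \cdot 5 = \left(-1\right) 65 = -65$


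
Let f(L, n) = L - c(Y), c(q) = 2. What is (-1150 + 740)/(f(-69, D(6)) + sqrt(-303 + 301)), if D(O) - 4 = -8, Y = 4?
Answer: 710/123 + 10*I*sqrt(2)/123 ≈ 5.7724 + 0.11498*I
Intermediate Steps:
D(O) = -4 (D(O) = 4 - 8 = -4)
f(L, n) = -2 + L (f(L, n) = L - 1*2 = L - 2 = -2 + L)
(-1150 + 740)/(f(-69, D(6)) + sqrt(-303 + 301)) = (-1150 + 740)/((-2 - 69) + sqrt(-303 + 301)) = -410/(-71 + sqrt(-2)) = -410/(-71 + I*sqrt(2))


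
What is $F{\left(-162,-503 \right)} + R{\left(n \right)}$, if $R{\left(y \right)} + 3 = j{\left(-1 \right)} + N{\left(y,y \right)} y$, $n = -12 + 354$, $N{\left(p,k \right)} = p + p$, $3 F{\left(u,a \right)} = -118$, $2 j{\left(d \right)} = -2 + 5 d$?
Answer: $\frac{1403293}{6} \approx 2.3388 \cdot 10^{5}$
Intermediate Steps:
$j{\left(d \right)} = -1 + \frac{5 d}{2}$ ($j{\left(d \right)} = \frac{-2 + 5 d}{2} = -1 + \frac{5 d}{2}$)
$F{\left(u,a \right)} = - \frac{118}{3}$ ($F{\left(u,a \right)} = \frac{1}{3} \left(-118\right) = - \frac{118}{3}$)
$N{\left(p,k \right)} = 2 p$
$n = 342$
$R{\left(y \right)} = - \frac{13}{2} + 2 y^{2}$ ($R{\left(y \right)} = -3 + \left(\left(-1 + \frac{5}{2} \left(-1\right)\right) + 2 y y\right) = -3 + \left(\left(-1 - \frac{5}{2}\right) + 2 y^{2}\right) = -3 + \left(- \frac{7}{2} + 2 y^{2}\right) = - \frac{13}{2} + 2 y^{2}$)
$F{\left(-162,-503 \right)} + R{\left(n \right)} = - \frac{118}{3} - \left(\frac{13}{2} - 2 \cdot 342^{2}\right) = - \frac{118}{3} + \left(- \frac{13}{2} + 2 \cdot 116964\right) = - \frac{118}{3} + \left(- \frac{13}{2} + 233928\right) = - \frac{118}{3} + \frac{467843}{2} = \frac{1403293}{6}$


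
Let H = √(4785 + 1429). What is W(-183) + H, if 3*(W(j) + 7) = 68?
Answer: 47/3 + √6214 ≈ 94.496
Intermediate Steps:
W(j) = 47/3 (W(j) = -7 + (⅓)*68 = -7 + 68/3 = 47/3)
H = √6214 ≈ 78.829
W(-183) + H = 47/3 + √6214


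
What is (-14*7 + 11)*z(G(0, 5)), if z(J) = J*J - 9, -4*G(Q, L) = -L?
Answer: 10353/16 ≈ 647.06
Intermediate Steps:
G(Q, L) = L/4 (G(Q, L) = -(-1)*L/4 = L/4)
z(J) = -9 + J**2 (z(J) = J**2 - 9 = -9 + J**2)
(-14*7 + 11)*z(G(0, 5)) = (-14*7 + 11)*(-9 + ((1/4)*5)**2) = (-98 + 11)*(-9 + (5/4)**2) = -87*(-9 + 25/16) = -87*(-119/16) = 10353/16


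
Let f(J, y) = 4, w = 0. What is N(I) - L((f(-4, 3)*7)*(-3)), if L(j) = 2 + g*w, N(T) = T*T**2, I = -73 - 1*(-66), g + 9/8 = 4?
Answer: -345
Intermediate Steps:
g = 23/8 (g = -9/8 + 4 = 23/8 ≈ 2.8750)
I = -7 (I = -73 + 66 = -7)
N(T) = T**3
L(j) = 2 (L(j) = 2 + (23/8)*0 = 2 + 0 = 2)
N(I) - L((f(-4, 3)*7)*(-3)) = (-7)**3 - 1*2 = -343 - 2 = -345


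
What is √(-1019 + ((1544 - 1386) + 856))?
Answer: I*√5 ≈ 2.2361*I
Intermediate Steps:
√(-1019 + ((1544 - 1386) + 856)) = √(-1019 + (158 + 856)) = √(-1019 + 1014) = √(-5) = I*√5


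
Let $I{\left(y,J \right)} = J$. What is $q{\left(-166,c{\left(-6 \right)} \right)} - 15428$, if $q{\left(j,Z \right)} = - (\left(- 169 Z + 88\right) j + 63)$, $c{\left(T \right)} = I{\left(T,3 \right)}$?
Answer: $-85045$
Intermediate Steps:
$c{\left(T \right)} = 3$
$q{\left(j,Z \right)} = -63 - j \left(88 - 169 Z\right)$ ($q{\left(j,Z \right)} = - (\left(88 - 169 Z\right) j + 63) = - (j \left(88 - 169 Z\right) + 63) = - (63 + j \left(88 - 169 Z\right)) = -63 - j \left(88 - 169 Z\right)$)
$q{\left(-166,c{\left(-6 \right)} \right)} - 15428 = \left(-63 - -14608 + 169 \cdot 3 \left(-166\right)\right) - 15428 = \left(-63 + 14608 - 84162\right) - 15428 = -69617 - 15428 = -85045$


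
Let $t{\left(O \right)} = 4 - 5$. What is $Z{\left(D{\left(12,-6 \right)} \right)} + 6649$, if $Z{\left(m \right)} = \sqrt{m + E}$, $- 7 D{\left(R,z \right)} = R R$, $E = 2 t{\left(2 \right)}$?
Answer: $6649 + \frac{i \sqrt{1106}}{7} \approx 6649.0 + 4.7509 i$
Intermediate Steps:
$t{\left(O \right)} = -1$ ($t{\left(O \right)} = 4 - 5 = -1$)
$E = -2$ ($E = 2 \left(-1\right) = -2$)
$D{\left(R,z \right)} = - \frac{R^{2}}{7}$ ($D{\left(R,z \right)} = - \frac{R R}{7} = - \frac{R^{2}}{7}$)
$Z{\left(m \right)} = \sqrt{-2 + m}$ ($Z{\left(m \right)} = \sqrt{m - 2} = \sqrt{-2 + m}$)
$Z{\left(D{\left(12,-6 \right)} \right)} + 6649 = \sqrt{-2 - \frac{12^{2}}{7}} + 6649 = \sqrt{-2 - \frac{144}{7}} + 6649 = \sqrt{- \frac{158}{7}} + 6649 = \frac{i \sqrt{1106}}{7} + 6649 = 6649 + \frac{i \sqrt{1106}}{7}$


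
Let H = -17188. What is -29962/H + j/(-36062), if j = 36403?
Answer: 56849360/77479207 ≈ 0.73374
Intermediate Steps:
-29962/H + j/(-36062) = -29962/(-17188) + 36403/(-36062) = -29962*(-1/17188) + 36403*(-1/36062) = 14981/8594 - 36403/36062 = 56849360/77479207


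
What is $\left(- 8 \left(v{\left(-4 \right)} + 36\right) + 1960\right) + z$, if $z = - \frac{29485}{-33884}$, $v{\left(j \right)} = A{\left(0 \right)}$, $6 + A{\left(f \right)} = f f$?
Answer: $\frac{58309965}{33884} \approx 1720.9$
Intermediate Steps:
$A{\left(f \right)} = -6 + f^{2}$ ($A{\left(f \right)} = -6 + f f = -6 + f^{2}$)
$v{\left(j \right)} = -6$ ($v{\left(j \right)} = -6 + 0^{2} = -6 + 0 = -6$)
$z = \frac{29485}{33884}$ ($z = \left(-29485\right) \left(- \frac{1}{33884}\right) = \frac{29485}{33884} \approx 0.87017$)
$\left(- 8 \left(v{\left(-4 \right)} + 36\right) + 1960\right) + z = \left(- 8 \left(-6 + 36\right) + 1960\right) + \frac{29485}{33884} = \left(\left(-8\right) 30 + 1960\right) + \frac{29485}{33884} = \left(-240 + 1960\right) + \frac{29485}{33884} = 1720 + \frac{29485}{33884} = \frac{58309965}{33884}$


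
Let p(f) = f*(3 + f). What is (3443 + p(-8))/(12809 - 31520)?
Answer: -43/231 ≈ -0.18615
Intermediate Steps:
(3443 + p(-8))/(12809 - 31520) = (3443 - 8*(3 - 8))/(12809 - 31520) = (3443 - 8*(-5))/(-18711) = (3443 + 40)*(-1/18711) = 3483*(-1/18711) = -43/231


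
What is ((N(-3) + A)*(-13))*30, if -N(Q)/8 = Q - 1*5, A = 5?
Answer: -26910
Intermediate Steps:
N(Q) = 40 - 8*Q (N(Q) = -8*(Q - 1*5) = -8*(Q - 5) = -8*(-5 + Q) = 40 - 8*Q)
((N(-3) + A)*(-13))*30 = (((40 - 8*(-3)) + 5)*(-13))*30 = (((40 + 24) + 5)*(-13))*30 = ((64 + 5)*(-13))*30 = (69*(-13))*30 = -897*30 = -26910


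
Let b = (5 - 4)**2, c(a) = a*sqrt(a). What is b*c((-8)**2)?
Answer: 512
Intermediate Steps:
c(a) = a**(3/2)
b = 1 (b = 1**2 = 1)
b*c((-8)**2) = 1*((-8)**2)**(3/2) = 1*64**(3/2) = 1*512 = 512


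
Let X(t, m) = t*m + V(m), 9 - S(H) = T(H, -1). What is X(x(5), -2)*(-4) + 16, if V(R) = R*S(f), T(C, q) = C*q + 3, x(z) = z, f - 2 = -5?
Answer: 80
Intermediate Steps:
f = -3 (f = 2 - 5 = -3)
T(C, q) = 3 + C*q
S(H) = 6 + H (S(H) = 9 - (3 + H*(-1)) = 9 - (3 - H) = 9 + (-3 + H) = 6 + H)
V(R) = 3*R (V(R) = R*(6 - 3) = R*3 = 3*R)
X(t, m) = 3*m + m*t (X(t, m) = t*m + 3*m = m*t + 3*m = 3*m + m*t)
X(x(5), -2)*(-4) + 16 = -2*(3 + 5)*(-4) + 16 = -2*8*(-4) + 16 = -16*(-4) + 16 = 64 + 16 = 80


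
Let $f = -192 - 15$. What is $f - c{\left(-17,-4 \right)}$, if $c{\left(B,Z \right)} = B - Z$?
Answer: $-194$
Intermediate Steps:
$f = -207$
$f - c{\left(-17,-4 \right)} = -207 - \left(-17 - -4\right) = -207 - \left(-17 + 4\right) = -207 - -13 = -207 + 13 = -194$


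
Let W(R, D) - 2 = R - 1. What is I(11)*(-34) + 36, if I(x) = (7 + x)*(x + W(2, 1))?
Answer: -8532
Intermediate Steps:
W(R, D) = 1 + R (W(R, D) = 2 + (R - 1) = 2 + (-1 + R) = 1 + R)
I(x) = (3 + x)*(7 + x) (I(x) = (7 + x)*(x + (1 + 2)) = (7 + x)*(x + 3) = (7 + x)*(3 + x) = (3 + x)*(7 + x))
I(11)*(-34) + 36 = (21 + 11² + 10*11)*(-34) + 36 = (21 + 121 + 110)*(-34) + 36 = 252*(-34) + 36 = -8568 + 36 = -8532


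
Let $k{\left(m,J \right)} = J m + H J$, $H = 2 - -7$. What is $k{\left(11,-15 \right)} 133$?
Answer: $-39900$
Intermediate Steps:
$H = 9$ ($H = 2 + 7 = 9$)
$k{\left(m,J \right)} = 9 J + J m$ ($k{\left(m,J \right)} = J m + 9 J = 9 J + J m$)
$k{\left(11,-15 \right)} 133 = - 15 \left(9 + 11\right) 133 = \left(-15\right) 20 \cdot 133 = \left(-300\right) 133 = -39900$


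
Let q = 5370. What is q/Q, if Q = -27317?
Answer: -5370/27317 ≈ -0.19658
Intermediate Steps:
q/Q = 5370/(-27317) = 5370*(-1/27317) = -5370/27317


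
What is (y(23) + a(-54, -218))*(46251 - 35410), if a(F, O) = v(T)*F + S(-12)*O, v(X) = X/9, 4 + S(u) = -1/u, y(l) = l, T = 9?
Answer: 53522017/6 ≈ 8.9203e+6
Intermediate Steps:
S(u) = -4 - 1/u
v(X) = X/9 (v(X) = X*(⅑) = X/9)
a(F, O) = F - 47*O/12 (a(F, O) = ((⅑)*9)*F + (-4 - 1/(-12))*O = 1*F + (-4 - 1*(-1/12))*O = F + (-4 + 1/12)*O = F - 47*O/12)
(y(23) + a(-54, -218))*(46251 - 35410) = (23 + (-54 - 47/12*(-218)))*(46251 - 35410) = (23 + (-54 + 5123/6))*10841 = (23 + 4799/6)*10841 = (4937/6)*10841 = 53522017/6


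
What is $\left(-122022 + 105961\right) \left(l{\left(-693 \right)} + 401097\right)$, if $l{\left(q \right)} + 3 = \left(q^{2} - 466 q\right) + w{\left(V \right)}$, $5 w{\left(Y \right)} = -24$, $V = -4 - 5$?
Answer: $- \frac{96709400241}{5} \approx -1.9342 \cdot 10^{10}$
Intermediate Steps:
$V = -9$ ($V = -4 - 5 = -9$)
$w{\left(Y \right)} = - \frac{24}{5}$ ($w{\left(Y \right)} = \frac{1}{5} \left(-24\right) = - \frac{24}{5}$)
$l{\left(q \right)} = - \frac{39}{5} + q^{2} - 466 q$ ($l{\left(q \right)} = -3 - \left(\frac{24}{5} - q^{2} + 466 q\right) = - \frac{39}{5} + q^{2} - 466 q$)
$\left(-122022 + 105961\right) \left(l{\left(-693 \right)} + 401097\right) = \left(-122022 + 105961\right) \left(\left(- \frac{39}{5} + \left(-693\right)^{2} - -322938\right) + 401097\right) = - 16061 \left(\left(- \frac{39}{5} + 480249 + 322938\right) + 401097\right) = - 16061 \left(\frac{4015896}{5} + 401097\right) = \left(-16061\right) \frac{6021381}{5} = - \frac{96709400241}{5}$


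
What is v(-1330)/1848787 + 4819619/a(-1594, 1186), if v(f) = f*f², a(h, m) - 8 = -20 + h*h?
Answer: -5968726103935847/4697442380488 ≈ -1270.6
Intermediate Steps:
a(h, m) = -12 + h² (a(h, m) = 8 + (-20 + h*h) = 8 + (-20 + h²) = -12 + h²)
v(f) = f³
v(-1330)/1848787 + 4819619/a(-1594, 1186) = (-1330)³/1848787 + 4819619/(-12 + (-1594)²) = -2352637000*1/1848787 + 4819619/(-12 + 2540836) = -2352637000/1848787 + 4819619/2540824 = -5968726103935847/4697442380488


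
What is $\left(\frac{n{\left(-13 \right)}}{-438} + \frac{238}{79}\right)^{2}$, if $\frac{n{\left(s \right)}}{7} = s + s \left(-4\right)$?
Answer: $\frac{759498481}{133033156} \approx 5.7091$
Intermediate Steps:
$n{\left(s \right)} = - 21 s$ ($n{\left(s \right)} = 7 \left(s + s \left(-4\right)\right) = 7 \left(s - 4 s\right) = 7 \left(- 3 s\right) = - 21 s$)
$\left(\frac{n{\left(-13 \right)}}{-438} + \frac{238}{79}\right)^{2} = \left(\frac{\left(-21\right) \left(-13\right)}{-438} + \frac{238}{79}\right)^{2} = \left(273 \left(- \frac{1}{438}\right) + 238 \cdot \frac{1}{79}\right)^{2} = \left(- \frac{91}{146} + \frac{238}{79}\right)^{2} = \left(\frac{27559}{11534}\right)^{2} = \frac{759498481}{133033156}$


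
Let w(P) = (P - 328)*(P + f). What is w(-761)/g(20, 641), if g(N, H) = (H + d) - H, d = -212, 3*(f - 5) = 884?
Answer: -125598/53 ≈ -2369.8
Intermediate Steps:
f = 899/3 (f = 5 + (⅓)*884 = 5 + 884/3 = 899/3 ≈ 299.67)
w(P) = (-328 + P)*(899/3 + P) (w(P) = (P - 328)*(P + 899/3) = (-328 + P)*(899/3 + P))
g(N, H) = -212 (g(N, H) = (H - 212) - H = (-212 + H) - H = -212)
w(-761)/g(20, 641) = (-294872/3 + (-761)² - 85/3*(-761))/(-212) = (-294872/3 + 579121 + 64685/3)*(-1/212) = 502392*(-1/212) = -125598/53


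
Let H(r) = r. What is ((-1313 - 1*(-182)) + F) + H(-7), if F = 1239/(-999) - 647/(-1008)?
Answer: -14155055/12432 ≈ -1138.6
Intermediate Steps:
F = -7439/12432 (F = 1239*(-1/999) - 647*(-1/1008) = -413/333 + 647/1008 = -7439/12432 ≈ -0.59838)
((-1313 - 1*(-182)) + F) + H(-7) = ((-1313 - 1*(-182)) - 7439/12432) - 7 = ((-1313 + 182) - 7439/12432) - 7 = (-1131 - 7439/12432) - 7 = -14068031/12432 - 7 = -14155055/12432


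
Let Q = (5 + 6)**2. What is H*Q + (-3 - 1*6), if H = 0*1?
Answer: -9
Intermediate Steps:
H = 0
Q = 121 (Q = 11**2 = 121)
H*Q + (-3 - 1*6) = 0*121 + (-3 - 1*6) = 0 + (-3 - 6) = 0 - 9 = -9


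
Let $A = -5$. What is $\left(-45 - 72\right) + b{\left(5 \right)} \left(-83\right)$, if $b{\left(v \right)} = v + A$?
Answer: $-117$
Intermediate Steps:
$b{\left(v \right)} = -5 + v$ ($b{\left(v \right)} = v - 5 = -5 + v$)
$\left(-45 - 72\right) + b{\left(5 \right)} \left(-83\right) = \left(-45 - 72\right) + \left(-5 + 5\right) \left(-83\right) = -117 + 0 \left(-83\right) = -117 + 0 = -117$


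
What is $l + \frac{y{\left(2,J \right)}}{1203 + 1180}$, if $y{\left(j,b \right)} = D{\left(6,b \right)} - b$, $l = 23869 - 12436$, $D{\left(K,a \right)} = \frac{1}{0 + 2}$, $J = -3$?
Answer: $\frac{54489685}{4766} \approx 11433.0$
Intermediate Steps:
$D{\left(K,a \right)} = \frac{1}{2}$
$l = 11433$ ($l = 23869 - 12436 = 11433$)
$y{\left(j,b \right)} = \frac{1}{2} - b$
$l + \frac{y{\left(2,J \right)}}{1203 + 1180} = 11433 + \frac{\frac{1}{2} - -3}{1203 + 1180} = 11433 + \frac{\frac{1}{2} + 3}{2383} = 11433 + \frac{7}{2} \cdot \frac{1}{2383} = 11433 + \frac{7}{4766} = \frac{54489685}{4766}$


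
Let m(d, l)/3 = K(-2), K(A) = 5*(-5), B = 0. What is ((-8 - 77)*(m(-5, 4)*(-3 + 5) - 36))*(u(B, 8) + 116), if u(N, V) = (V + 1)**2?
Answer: 3114570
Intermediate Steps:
K(A) = -25
m(d, l) = -75 (m(d, l) = 3*(-25) = -75)
u(N, V) = (1 + V)**2
((-8 - 77)*(m(-5, 4)*(-3 + 5) - 36))*(u(B, 8) + 116) = ((-8 - 77)*(-75*(-3 + 5) - 36))*((1 + 8)**2 + 116) = (-85*(-75*2 - 36))*(9**2 + 116) = (-85*(-150 - 36))*(81 + 116) = -85*(-186)*197 = 15810*197 = 3114570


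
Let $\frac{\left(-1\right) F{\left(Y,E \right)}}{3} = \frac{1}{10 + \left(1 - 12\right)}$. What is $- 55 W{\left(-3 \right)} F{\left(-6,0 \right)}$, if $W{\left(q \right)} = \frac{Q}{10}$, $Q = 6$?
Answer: $-99$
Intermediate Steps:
$W{\left(q \right)} = \frac{3}{5}$ ($W{\left(q \right)} = \frac{6}{10} = 6 \cdot \frac{1}{10} = \frac{3}{5}$)
$F{\left(Y,E \right)} = 3$ ($F{\left(Y,E \right)} = - \frac{3}{10 + \left(1 - 12\right)} = - \frac{3}{10 - 11} = - \frac{3}{-1} = \left(-3\right) \left(-1\right) = 3$)
$- 55 W{\left(-3 \right)} F{\left(-6,0 \right)} = \left(-55\right) \frac{3}{5} \cdot 3 = \left(-33\right) 3 = -99$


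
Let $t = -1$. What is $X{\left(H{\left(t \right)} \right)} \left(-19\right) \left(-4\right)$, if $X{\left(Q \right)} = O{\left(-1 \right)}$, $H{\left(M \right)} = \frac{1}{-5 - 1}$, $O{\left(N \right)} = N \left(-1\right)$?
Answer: $76$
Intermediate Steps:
$O{\left(N \right)} = - N$
$H{\left(M \right)} = - \frac{1}{6}$ ($H{\left(M \right)} = \frac{1}{-6} = - \frac{1}{6}$)
$X{\left(Q \right)} = 1$ ($X{\left(Q \right)} = \left(-1\right) \left(-1\right) = 1$)
$X{\left(H{\left(t \right)} \right)} \left(-19\right) \left(-4\right) = 1 \left(-19\right) \left(-4\right) = \left(-19\right) \left(-4\right) = 76$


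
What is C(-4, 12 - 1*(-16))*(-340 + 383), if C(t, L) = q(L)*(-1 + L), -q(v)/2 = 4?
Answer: -9288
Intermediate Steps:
q(v) = -8 (q(v) = -2*4 = -8)
C(t, L) = 8 - 8*L (C(t, L) = -8*(-1 + L) = 8 - 8*L)
C(-4, 12 - 1*(-16))*(-340 + 383) = (8 - 8*(12 - 1*(-16)))*(-340 + 383) = (8 - 8*(12 + 16))*43 = (8 - 8*28)*43 = (8 - 224)*43 = -216*43 = -9288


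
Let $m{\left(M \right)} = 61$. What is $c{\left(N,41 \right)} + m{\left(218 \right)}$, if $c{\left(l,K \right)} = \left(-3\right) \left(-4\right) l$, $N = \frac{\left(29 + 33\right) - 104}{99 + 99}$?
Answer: $\frac{643}{11} \approx 58.455$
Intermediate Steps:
$N = - \frac{7}{33}$ ($N = \frac{62 - 104}{198} = \left(-42\right) \frac{1}{198} = - \frac{7}{33} \approx -0.21212$)
$c{\left(l,K \right)} = 12 l$
$c{\left(N,41 \right)} + m{\left(218 \right)} = 12 \left(- \frac{7}{33}\right) + 61 = - \frac{28}{11} + 61 = \frac{643}{11}$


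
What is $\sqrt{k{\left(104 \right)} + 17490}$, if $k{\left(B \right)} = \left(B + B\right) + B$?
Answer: $3 \sqrt{1978} \approx 133.42$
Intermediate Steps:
$k{\left(B \right)} = 3 B$ ($k{\left(B \right)} = 2 B + B = 3 B$)
$\sqrt{k{\left(104 \right)} + 17490} = \sqrt{3 \cdot 104 + 17490} = \sqrt{312 + 17490} = \sqrt{17802} = 3 \sqrt{1978}$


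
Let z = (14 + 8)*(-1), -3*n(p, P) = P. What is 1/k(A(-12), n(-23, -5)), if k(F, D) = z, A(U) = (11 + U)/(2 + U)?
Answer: -1/22 ≈ -0.045455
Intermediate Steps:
A(U) = (11 + U)/(2 + U)
n(p, P) = -P/3
z = -22 (z = 22*(-1) = -22)
k(F, D) = -22
1/k(A(-12), n(-23, -5)) = 1/(-22) = -1/22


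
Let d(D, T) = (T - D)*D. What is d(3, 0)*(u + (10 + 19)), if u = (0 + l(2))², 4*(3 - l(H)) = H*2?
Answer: -297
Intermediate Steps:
l(H) = 3 - H/2 (l(H) = 3 - H*2/4 = 3 - H/2)
d(D, T) = D*(T - D)
u = 4 (u = (0 + (3 - ½*2))² = (0 + (3 - 1))² = (0 + 2)² = 2² = 4)
d(3, 0)*(u + (10 + 19)) = (3*(0 - 1*3))*(4 + (10 + 19)) = (3*(0 - 3))*(4 + 29) = (3*(-3))*33 = -9*33 = -297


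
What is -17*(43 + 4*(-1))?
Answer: -663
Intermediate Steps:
-17*(43 + 4*(-1)) = -17*(43 - 4) = -17*39 = -663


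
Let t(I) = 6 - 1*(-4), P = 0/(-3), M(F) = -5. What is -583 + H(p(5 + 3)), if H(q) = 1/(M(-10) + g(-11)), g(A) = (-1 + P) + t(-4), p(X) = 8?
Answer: -2331/4 ≈ -582.75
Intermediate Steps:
P = 0 (P = 0*(-1/3) = 0)
t(I) = 10 (t(I) = 6 + 4 = 10)
g(A) = 9 (g(A) = (-1 + 0) + 10 = -1 + 10 = 9)
H(q) = 1/4 (H(q) = 1/(-5 + 9) = 1/4)
-583 + H(p(5 + 3)) = -583 + 1/4 = -2331/4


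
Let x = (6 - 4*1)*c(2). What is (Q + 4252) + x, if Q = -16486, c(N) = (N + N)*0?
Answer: -12234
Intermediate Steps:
c(N) = 0 (c(N) = (2*N)*0 = 0)
x = 0 (x = (6 - 4*1)*0 = (6 - 4)*0 = 2*0 = 0)
(Q + 4252) + x = (-16486 + 4252) + 0 = -12234 + 0 = -12234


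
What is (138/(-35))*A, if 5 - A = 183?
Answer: 24564/35 ≈ 701.83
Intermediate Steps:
A = -178 (A = 5 - 1*183 = 5 - 183 = -178)
(138/(-35))*A = (138/(-35))*(-178) = (138*(-1/35))*(-178) = -138/35*(-178) = 24564/35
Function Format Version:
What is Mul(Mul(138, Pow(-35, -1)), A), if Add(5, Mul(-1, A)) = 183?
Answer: Rational(24564, 35) ≈ 701.83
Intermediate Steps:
A = -178 (A = Add(5, Mul(-1, 183)) = Add(5, -183) = -178)
Mul(Mul(138, Pow(-35, -1)), A) = Mul(Mul(138, Pow(-35, -1)), -178) = Mul(Mul(138, Rational(-1, 35)), -178) = Mul(Rational(-138, 35), -178) = Rational(24564, 35)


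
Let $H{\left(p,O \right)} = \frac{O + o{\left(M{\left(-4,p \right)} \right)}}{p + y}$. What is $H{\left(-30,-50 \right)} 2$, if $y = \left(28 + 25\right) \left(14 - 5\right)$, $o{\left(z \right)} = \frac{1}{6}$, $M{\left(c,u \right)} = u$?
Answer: $- \frac{299}{1341} \approx -0.22297$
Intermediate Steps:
$o{\left(z \right)} = \frac{1}{6}$
$y = 477$ ($y = 53 \cdot 9 = 477$)
$H{\left(p,O \right)} = \frac{\frac{1}{6} + O}{477 + p}$ ($H{\left(p,O \right)} = \frac{O + \frac{1}{6}}{p + 477} = \frac{\frac{1}{6} + O}{477 + p}$)
$H{\left(-30,-50 \right)} 2 = \frac{\frac{1}{6} - 50}{477 - 30} \cdot 2 = \frac{1}{447} \left(- \frac{299}{6}\right) 2 = \left(- \frac{299}{2682}\right) 2 = - \frac{299}{1341}$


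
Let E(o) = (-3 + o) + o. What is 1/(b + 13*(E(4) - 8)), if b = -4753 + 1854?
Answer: -1/2938 ≈ -0.00034037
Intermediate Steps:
E(o) = -3 + 2*o
b = -2899
1/(b + 13*(E(4) - 8)) = 1/(-2899 + 13*((-3 + 2*4) - 8)) = 1/(-2899 + 13*((-3 + 8) - 8)) = 1/(-2899 + 13*(5 - 8)) = 1/(-2899 + 13*(-3)) = 1/(-2899 - 39) = 1/(-2938) = -1/2938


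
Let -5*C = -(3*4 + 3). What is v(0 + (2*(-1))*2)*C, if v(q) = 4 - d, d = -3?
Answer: 21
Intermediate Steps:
C = 3 (C = -(-1)*(3*4 + 3)/5 = -(-1)*(12 + 3)/5 = -(-1)*15/5 = -⅕*(-15) = 3)
v(q) = 7 (v(q) = 4 - 1*(-3) = 4 + 3 = 7)
v(0 + (2*(-1))*2)*C = 7*3 = 21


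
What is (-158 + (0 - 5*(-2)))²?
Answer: 21904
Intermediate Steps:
(-158 + (0 - 5*(-2)))² = (-158 + (0 + 10))² = (-158 + 10)² = (-148)² = 21904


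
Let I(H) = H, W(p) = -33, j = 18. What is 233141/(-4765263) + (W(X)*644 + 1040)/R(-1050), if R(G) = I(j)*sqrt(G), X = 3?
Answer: -233141/4765263 + 5053*I*sqrt(42)/945 ≈ -0.048925 + 34.653*I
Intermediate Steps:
R(G) = 18*sqrt(G)
233141/(-4765263) + (W(X)*644 + 1040)/R(-1050) = 233141/(-4765263) + (-33*644 + 1040)/((18*sqrt(-1050))) = 233141*(-1/4765263) + (-21252 + 1040)/((18*(5*I*sqrt(42)))) = -233141/4765263 - 20212*(-I*sqrt(42)/3780) = -233141/4765263 - (-5053)*I*sqrt(42)/945 = -233141/4765263 + 5053*I*sqrt(42)/945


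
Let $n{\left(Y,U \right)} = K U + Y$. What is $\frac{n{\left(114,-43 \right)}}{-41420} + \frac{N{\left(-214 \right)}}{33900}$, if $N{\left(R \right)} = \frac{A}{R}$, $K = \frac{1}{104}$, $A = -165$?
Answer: $- \frac{141646371}{52084158880} \approx -0.0027196$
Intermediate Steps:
$K = \frac{1}{104} \approx 0.0096154$
$N{\left(R \right)} = - \frac{165}{R}$
$n{\left(Y,U \right)} = Y + \frac{U}{104}$ ($n{\left(Y,U \right)} = \frac{U}{104} + Y = Y + \frac{U}{104}$)
$\frac{n{\left(114,-43 \right)}}{-41420} + \frac{N{\left(-214 \right)}}{33900} = \frac{114 + \frac{1}{104} \left(-43\right)}{-41420} + \frac{\left(-165\right) \frac{1}{-214}}{33900} = \left(114 - \frac{43}{104}\right) \left(- \frac{1}{41420}\right) + \left(-165\right) \left(- \frac{1}{214}\right) \frac{1}{33900} = \frac{11813}{104} \left(- \frac{1}{41420}\right) + \frac{165}{214} \cdot \frac{1}{33900} = - \frac{11813}{4307680} + \frac{11}{483640} = - \frac{141646371}{52084158880}$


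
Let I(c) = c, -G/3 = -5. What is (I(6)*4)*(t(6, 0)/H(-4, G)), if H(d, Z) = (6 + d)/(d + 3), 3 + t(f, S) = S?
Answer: 36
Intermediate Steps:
G = 15 (G = -3*(-5) = 15)
t(f, S) = -3 + S
H(d, Z) = (6 + d)/(3 + d)
(I(6)*4)*(t(6, 0)/H(-4, G)) = (6*4)*((-3 + 0)/(((6 - 4)/(3 - 4)))) = 24*(-3/(2/(-1))) = 24*(-3/((-1*2))) = 24*(-3/(-2)) = 24*(-3*(-½)) = 24*(3/2) = 36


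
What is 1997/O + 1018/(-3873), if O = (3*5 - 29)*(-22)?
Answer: 7420837/1192884 ≈ 6.2209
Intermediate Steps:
O = 308 (O = (15 - 29)*(-22) = -14*(-22) = 308)
1997/O + 1018/(-3873) = 1997/308 + 1018/(-3873) = 1997*(1/308) + 1018*(-1/3873) = 1997/308 - 1018/3873 = 7420837/1192884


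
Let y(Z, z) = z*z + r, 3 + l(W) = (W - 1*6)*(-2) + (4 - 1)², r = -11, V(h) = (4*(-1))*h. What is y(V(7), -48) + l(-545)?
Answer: 3401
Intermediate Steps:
V(h) = -4*h
l(W) = 18 - 2*W (l(W) = -3 + ((W - 1*6)*(-2) + (4 - 1)²) = -3 + ((W - 6)*(-2) + 3²) = -3 + ((-6 + W)*(-2) + 9) = -3 + ((12 - 2*W) + 9) = -3 + (21 - 2*W) = 18 - 2*W)
y(Z, z) = -11 + z² (y(Z, z) = z*z - 11 = z² - 11 = -11 + z²)
y(V(7), -48) + l(-545) = (-11 + (-48)²) + (18 - 2*(-545)) = (-11 + 2304) + (18 + 1090) = 2293 + 1108 = 3401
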